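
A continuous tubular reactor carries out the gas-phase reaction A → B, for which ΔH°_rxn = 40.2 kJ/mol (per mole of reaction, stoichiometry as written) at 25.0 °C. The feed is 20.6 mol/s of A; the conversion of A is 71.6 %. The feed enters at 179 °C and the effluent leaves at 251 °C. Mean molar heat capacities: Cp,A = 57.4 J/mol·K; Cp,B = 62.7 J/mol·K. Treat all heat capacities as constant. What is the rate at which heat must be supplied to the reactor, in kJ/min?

Extent of reaction ξ = 0.716 × 20.6 = 14.75 mol/s
Reaction term: ξ·ΔH°_rxn = 14.75 × 40.2 = 592.93 kJ/s
Sensible, feed 179→25 °C: -182.1 kJ/s
Outlet flows (mol/s): A 5.8504, B 14.75
Sensible, products 25→251 °C: 284.9 kJ/s
Q = ΔH = 695.74 kJ/s = 695.74 kW
Heat supplied = 41744 kJ/min

Q_in = 41700 kJ/min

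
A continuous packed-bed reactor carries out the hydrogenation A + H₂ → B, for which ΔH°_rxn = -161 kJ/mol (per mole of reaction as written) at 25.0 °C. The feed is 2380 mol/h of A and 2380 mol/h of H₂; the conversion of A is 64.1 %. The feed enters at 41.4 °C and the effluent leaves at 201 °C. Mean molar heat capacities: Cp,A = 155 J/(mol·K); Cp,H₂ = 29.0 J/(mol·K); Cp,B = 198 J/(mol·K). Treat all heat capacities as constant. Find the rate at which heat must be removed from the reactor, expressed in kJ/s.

Extent of reaction ξ = 0.641 × 2380 = 1525.6 mol/h
Reaction term: ξ·ΔH°_rxn = 1525.6 × -161 = -245620 kJ/h
Sensible, feed 41.4→25 °C: -7181.9 kJ/h
Outlet flows (mol/h): A 854.42, H₂ 854.42, B 1525.6
Sensible, products 25→201 °C: 80833 kJ/h
Q = ΔH = -171970 kJ/h = -47.769 kW
Heat removed = 47.769 kJ/s

Q_out = 47.8 kJ/s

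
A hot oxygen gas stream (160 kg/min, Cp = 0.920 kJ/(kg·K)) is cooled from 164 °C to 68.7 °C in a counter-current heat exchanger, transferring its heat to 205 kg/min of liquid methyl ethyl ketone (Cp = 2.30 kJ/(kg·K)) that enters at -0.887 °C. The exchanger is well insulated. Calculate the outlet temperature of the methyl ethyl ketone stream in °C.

Heat released by hot stream: Q = 160 × 0.920 × (164 − 68.7) = 14028 kJ/min
Energy balance on cold side (adiabatic exchanger): Q = ṁ_c·Cp_c·(T_c,out − T_c,in)
T_c,out = -0.887 + 14028/(205 × 2.30) = 28.865 °C

T_c,out = 28.9 °C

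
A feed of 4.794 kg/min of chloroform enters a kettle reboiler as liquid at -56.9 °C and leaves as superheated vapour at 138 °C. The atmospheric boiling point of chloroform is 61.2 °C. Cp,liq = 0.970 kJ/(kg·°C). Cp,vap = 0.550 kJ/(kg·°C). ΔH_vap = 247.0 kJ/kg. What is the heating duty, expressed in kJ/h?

liquid -56.9→61.2 °C: 114.56 kJ/kg
vaporisation at 61.2 °C: 247 kJ/kg
vapour 61.2→138 °C: 42.24 kJ/kg
Δh = 114.56 + 247 + 42.24 = 403.8 kJ/kg
Q = ṁ·Δh = 4.794 kg/min × 403.8 kJ/kg = 1935.8 kJ/min
|Q| = 32.263 kW = 116150 kJ/h

Q = 116000 kJ/h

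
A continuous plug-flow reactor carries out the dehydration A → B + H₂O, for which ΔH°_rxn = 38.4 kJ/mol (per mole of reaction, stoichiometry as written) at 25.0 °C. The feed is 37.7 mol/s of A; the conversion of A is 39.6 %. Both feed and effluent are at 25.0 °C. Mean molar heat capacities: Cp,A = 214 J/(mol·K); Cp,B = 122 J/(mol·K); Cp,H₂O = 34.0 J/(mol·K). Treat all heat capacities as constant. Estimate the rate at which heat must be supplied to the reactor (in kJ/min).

Q_in = 34400 kJ/min

Extent of reaction ξ = 0.396 × 37.7 = 14.929 mol/s
Reaction term: ξ·ΔH°_rxn = 14.929 × 38.4 = 573.28 kJ/s
Q = ΔH = 573.28 kJ/s = 573.28 kW
Heat supplied = 34397 kJ/min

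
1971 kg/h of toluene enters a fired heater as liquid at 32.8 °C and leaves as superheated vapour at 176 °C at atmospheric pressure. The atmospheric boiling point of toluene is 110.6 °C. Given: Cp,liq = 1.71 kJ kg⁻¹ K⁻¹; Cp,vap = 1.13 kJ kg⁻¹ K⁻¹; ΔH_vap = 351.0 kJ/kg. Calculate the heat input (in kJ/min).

Q = 18300 kJ/min

liquid 32.8→110.6 °C: 133.04 kJ/kg
vaporisation at 110.6 °C: 351 kJ/kg
vapour 110.6→176 °C: 73.902 kJ/kg
Δh = 133.04 + 351 + 73.902 = 557.94 kJ/kg
Q = ṁ·Δh = 1971 kg/h × 557.94 kJ/kg = 1.0997e+06 kJ/h
|Q| = 305.47 kW = 18328 kJ/min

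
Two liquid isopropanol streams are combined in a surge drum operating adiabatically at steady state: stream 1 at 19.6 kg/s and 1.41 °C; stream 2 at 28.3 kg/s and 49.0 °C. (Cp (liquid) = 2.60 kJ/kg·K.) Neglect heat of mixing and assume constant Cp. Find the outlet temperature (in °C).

Adiabatic, steady state ⇒ Σ ṁᵢCp,ᵢ(T_out − Tᵢ) = 0
T_out = Σ ṁᵢCp,ᵢTᵢ / Σ ṁᵢCp,ᵢ
      = 3677.3 / 124.54 = 29.527 °C

T_out = 29.5 °C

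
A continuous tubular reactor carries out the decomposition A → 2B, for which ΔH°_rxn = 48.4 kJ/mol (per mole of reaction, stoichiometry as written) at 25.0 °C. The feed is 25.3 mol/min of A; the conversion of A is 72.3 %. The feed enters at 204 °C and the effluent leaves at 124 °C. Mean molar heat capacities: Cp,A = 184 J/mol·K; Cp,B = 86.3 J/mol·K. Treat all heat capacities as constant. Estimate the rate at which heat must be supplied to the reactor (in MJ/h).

Extent of reaction ξ = 0.723 × 25.3 = 18.292 mol/min
Reaction term: ξ·ΔH°_rxn = 18.292 × 48.4 = 885.33 kJ/min
Sensible, feed 204→25 °C: -833.28 kJ/min
Outlet flows (mol/min): A 7.0081, B 36.584
Sensible, products 25→124 °C: 440.22 kJ/min
Q = ΔH = 492.27 kJ/min = 8.2045 kW
Heat supplied = 29.536 MJ/h

Q_in = 29.5 MJ/h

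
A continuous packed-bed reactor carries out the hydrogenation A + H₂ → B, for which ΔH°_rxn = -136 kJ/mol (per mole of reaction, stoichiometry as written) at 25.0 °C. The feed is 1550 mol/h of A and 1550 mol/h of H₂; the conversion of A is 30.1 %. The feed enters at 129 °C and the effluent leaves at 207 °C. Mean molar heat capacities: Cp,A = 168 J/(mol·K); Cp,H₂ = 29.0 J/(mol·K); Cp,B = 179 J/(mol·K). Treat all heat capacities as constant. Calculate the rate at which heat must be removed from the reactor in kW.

Q_out = 11.4 kW

Extent of reaction ξ = 0.301 × 1550 = 466.55 mol/h
Reaction term: ξ·ΔH°_rxn = 466.55 × -136 = -63451 kJ/h
Sensible, feed 129→25 °C: -31756 kJ/h
Outlet flows (mol/h): A 1083.5, H₂ 1083.5, B 466.55
Sensible, products 25→207 °C: 54045 kJ/h
Q = ΔH = -41162 kJ/h = -11.434 kW
Heat removed = 11.434 kW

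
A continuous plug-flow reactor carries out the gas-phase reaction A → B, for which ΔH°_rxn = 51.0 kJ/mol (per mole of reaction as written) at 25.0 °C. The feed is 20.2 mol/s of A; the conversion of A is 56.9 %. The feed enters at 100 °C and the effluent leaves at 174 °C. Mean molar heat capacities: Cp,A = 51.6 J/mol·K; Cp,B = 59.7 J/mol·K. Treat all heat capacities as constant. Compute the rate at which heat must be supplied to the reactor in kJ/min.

Q_in = 40600 kJ/min

Extent of reaction ξ = 0.569 × 20.2 = 11.494 mol/s
Reaction term: ξ·ΔH°_rxn = 11.494 × 51.0 = 586.18 kJ/s
Sensible, feed 100→25 °C: -78.174 kJ/s
Outlet flows (mol/s): A 8.7062, B 11.494
Sensible, products 25→174 °C: 169.18 kJ/s
Q = ΔH = 677.19 kJ/s = 677.19 kW
Heat supplied = 40631 kJ/min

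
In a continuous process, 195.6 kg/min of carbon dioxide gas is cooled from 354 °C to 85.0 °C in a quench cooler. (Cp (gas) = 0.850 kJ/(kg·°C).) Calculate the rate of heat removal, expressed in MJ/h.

Q = ṁ·Cp·ΔT = 195.6 × 0.850 × (85.0 − 354) = -44724 kJ/min
Converting: 44724 / 60 s = 745.4 kW
Cooling duty = 2683.4 MJ/h

Q_c = 2680 MJ/h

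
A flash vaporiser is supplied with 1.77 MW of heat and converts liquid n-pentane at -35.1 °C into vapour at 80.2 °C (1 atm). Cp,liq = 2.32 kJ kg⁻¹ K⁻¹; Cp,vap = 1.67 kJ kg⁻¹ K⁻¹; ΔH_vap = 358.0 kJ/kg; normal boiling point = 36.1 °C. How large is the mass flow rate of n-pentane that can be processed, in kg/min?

Δh = 2.32×(36.1−-35.1) + 358.0 + 1.67×(80.2−36.1) = 596.83 kJ/kg
Q = 1.77 MW = 1770 kJ/s = 106200 kJ/min
ṁ = Q/Δh = 106200 / 596.83 = 177.94 kg/min

ṁ = 178 kg/min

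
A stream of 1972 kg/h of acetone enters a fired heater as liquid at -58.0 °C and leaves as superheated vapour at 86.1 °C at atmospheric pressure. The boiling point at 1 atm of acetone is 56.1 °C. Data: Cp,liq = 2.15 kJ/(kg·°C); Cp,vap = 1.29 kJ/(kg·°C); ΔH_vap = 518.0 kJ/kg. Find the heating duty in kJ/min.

Q = 26400 kJ/min

liquid -58.0→56.1 °C: 245.31 kJ/kg
vaporisation at 56.1 °C: 518 kJ/kg
vapour 56.1→86.1 °C: 38.7 kJ/kg
Δh = 245.31 + 518 + 38.7 = 802.01 kJ/kg
Q = ṁ·Δh = 1972 kg/h × 802.01 kJ/kg = 1.5816e+06 kJ/h
|Q| = 439.33 kW = 26360 kJ/min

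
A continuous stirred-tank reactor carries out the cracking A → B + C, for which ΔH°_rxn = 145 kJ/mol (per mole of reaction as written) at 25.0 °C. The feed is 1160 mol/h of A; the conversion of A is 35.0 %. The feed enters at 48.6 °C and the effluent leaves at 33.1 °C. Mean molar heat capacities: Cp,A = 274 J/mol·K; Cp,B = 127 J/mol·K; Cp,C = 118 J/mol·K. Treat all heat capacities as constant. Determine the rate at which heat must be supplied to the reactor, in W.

Extent of reaction ξ = 0.350 × 1160 = 406 mol/h
Reaction term: ξ·ΔH°_rxn = 406 × 145 = 58870 kJ/h
Sensible, feed 48.6→25 °C: -7501 kJ/h
Outlet flows (mol/h): A 754, B 406, C 406
Sensible, products 25→33.1 °C: 2479.1 kJ/h
Q = ΔH = 53848 kJ/h = 14.958 kW
Heat supplied = 14958 W

Q_in = 15000 W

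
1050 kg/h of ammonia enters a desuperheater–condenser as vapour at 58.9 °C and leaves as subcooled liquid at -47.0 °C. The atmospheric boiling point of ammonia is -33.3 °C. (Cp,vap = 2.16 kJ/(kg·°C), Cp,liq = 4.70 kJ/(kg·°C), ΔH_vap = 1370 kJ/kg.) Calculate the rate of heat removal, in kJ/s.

Q_c = 476 kJ/s

vapour 58.9→-33.3 °C: -199.15 kJ/kg
condensation at -33.3 °C: -1370 kJ/kg
liquid -33.3→-47.0 °C: -64.39 kJ/kg
Δh = -199.15 + -1370 + -64.39 = -1633.5 kJ/kg
Q = ṁ·Δh = 1050 kg/h × -1633.5 kJ/kg = -1.7152e+06 kJ/h
|Q| = 476.45 kW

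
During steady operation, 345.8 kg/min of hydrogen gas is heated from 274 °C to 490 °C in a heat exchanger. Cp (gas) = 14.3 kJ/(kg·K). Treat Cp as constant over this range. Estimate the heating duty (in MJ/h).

Q = ṁ·Cp·ΔT = 345.8 × 14.3 × (490 − 274) = 1.0681e+06 kJ/min
Converting: 1.0681e+06 / 60 s = 17802 kW
Heating duty = 64086 MJ/h

Q = 64100 MJ/h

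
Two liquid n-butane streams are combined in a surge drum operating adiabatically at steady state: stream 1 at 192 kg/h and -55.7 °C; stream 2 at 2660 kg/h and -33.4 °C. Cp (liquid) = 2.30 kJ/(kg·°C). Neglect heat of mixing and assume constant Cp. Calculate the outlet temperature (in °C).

No heat crosses the boundary, so H_out = H_in.
Σ ṁᵢCp,ᵢTᵢ = 192×2.30×-55.7 + 2660×2.30×-33.4 = -228940
Σ ṁᵢCp,ᵢ = 192×2.30 + 2660×2.30 = 6559.6
T_out = -228940 / 6559.6 = -34.901 °C

T_out = -34.9 °C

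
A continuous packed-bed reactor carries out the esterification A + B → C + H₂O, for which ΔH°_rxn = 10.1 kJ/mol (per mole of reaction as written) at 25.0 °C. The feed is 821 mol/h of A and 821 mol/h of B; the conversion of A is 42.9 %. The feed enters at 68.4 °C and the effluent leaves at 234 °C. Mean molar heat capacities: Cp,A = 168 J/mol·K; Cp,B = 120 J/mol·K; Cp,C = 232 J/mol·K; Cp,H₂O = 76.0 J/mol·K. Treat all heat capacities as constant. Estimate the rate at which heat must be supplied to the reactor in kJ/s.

Extent of reaction ξ = 0.429 × 821 = 352.21 mol/h
Reaction term: ξ·ΔH°_rxn = 352.21 × 10.1 = 3557.3 kJ/h
Sensible, feed 68.4→25 °C: -10262 kJ/h
Outlet flows (mol/h): A 468.79, B 468.79, C 352.21, H₂O 352.21
Sensible, products 25→234 °C: 50890 kJ/h
Q = ΔH = 44185 kJ/h = 12.274 kW
Heat supplied = 12.274 kJ/s

Q_in = 12.3 kJ/s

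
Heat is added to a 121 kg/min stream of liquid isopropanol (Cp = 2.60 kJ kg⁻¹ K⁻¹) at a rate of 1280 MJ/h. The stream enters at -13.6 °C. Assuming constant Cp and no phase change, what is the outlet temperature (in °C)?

T_out = 54.2 °C

Q = 1280 MJ/h = 21333 kJ/min
ΔT = Q/(ṁ·Cp) = 21333/(121×2.60) = 67.811 K
T_out = -13.6 + 67.811 = 54.211 °C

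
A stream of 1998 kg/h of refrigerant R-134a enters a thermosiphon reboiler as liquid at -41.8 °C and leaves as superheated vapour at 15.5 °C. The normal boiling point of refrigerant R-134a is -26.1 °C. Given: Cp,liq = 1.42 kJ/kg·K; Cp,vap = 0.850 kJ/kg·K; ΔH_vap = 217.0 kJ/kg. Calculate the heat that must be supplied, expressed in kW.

Q = 152 kW

liquid -41.8→-26.1 °C: 22.294 kJ/kg
vaporisation at -26.1 °C: 217 kJ/kg
vapour -26.1→15.5 °C: 35.36 kJ/kg
Δh = 22.294 + 217 + 35.36 = 274.65 kJ/kg
Q = ṁ·Δh = 1998 kg/h × 274.65 kJ/kg = 548760 kJ/h
|Q| = 152.43 kW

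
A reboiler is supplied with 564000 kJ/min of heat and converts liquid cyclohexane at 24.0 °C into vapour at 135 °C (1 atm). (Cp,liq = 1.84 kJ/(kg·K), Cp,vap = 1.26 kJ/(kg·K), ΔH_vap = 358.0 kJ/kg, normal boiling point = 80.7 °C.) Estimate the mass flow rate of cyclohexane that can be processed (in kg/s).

Δh = 1.84×(80.7−24.0) + 358.0 + 1.26×(135−80.7) = 530.75 kJ/kg
Q = 564000 kJ/min = 9400 kJ/s = 9400 kJ/s
ṁ = Q/Δh = 9400 / 530.75 = 17.711 kg/s

ṁ = 17.7 kg/s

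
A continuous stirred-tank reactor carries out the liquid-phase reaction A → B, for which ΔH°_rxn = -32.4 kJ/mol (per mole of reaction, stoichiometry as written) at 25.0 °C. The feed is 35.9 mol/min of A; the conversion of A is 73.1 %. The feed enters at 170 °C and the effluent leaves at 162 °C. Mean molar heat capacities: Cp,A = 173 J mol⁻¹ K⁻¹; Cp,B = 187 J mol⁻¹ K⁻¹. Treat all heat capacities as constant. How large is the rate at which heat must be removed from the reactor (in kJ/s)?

Q_out = 14.2 kJ/s

Extent of reaction ξ = 0.731 × 35.9 = 26.243 mol/min
Reaction term: ξ·ΔH°_rxn = 26.243 × -32.4 = -850.27 kJ/min
Sensible, feed 170→25 °C: -900.55 kJ/min
Outlet flows (mol/min): A 9.6571, B 26.243
Sensible, products 25→162 °C: 901.2 kJ/min
Q = ΔH = -849.62 kJ/min = -14.16 kW
Heat removed = 14.16 kJ/s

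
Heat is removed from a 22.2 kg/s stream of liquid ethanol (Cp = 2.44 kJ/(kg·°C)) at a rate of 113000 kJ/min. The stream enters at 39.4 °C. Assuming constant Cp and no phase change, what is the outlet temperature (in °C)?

T_out = 4.63 °C

Q = 113000 kJ/min = 1883.3 kJ/s
ΔT = Q/(ṁ·Cp) = 1883.3/(22.2×2.44) = 34.768 K
T_out = 39.4 − 34.768 = 4.6316 °C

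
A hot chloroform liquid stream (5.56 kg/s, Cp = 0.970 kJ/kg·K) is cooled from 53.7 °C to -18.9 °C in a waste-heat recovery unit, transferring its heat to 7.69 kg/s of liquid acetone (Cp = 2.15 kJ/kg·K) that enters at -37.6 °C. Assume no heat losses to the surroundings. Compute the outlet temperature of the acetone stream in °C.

T_c,out = -13.9 °C

Heat released by hot stream: Q = 5.56 × 0.970 × (53.7 − -18.9) = 391.55 kJ/s
Energy balance on cold side (adiabatic exchanger): Q = ṁ_c·Cp_c·(T_c,out − T_c,in)
T_c,out = -37.6 + 391.55/(7.69 × 2.15) = -13.918 °C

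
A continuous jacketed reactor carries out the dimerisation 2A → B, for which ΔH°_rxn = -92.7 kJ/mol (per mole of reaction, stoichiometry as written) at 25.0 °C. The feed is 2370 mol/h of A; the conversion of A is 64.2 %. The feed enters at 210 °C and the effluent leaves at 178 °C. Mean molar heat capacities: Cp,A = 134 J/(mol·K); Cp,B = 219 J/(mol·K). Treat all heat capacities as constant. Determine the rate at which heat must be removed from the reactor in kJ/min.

Extent of reaction ξ = 0.642 × 2370 / 2 = 760.77 mol/h
Reaction term: ξ·ΔH°_rxn = 760.77 × -92.7 = -70523 kJ/h
Sensible, feed 210→25 °C: -58752 kJ/h
Outlet flows (mol/h): A 848.46, B 760.77
Sensible, products 25→178 °C: 42886 kJ/h
Q = ΔH = -86389 kJ/h = -23.997 kW
Heat removed = 1439.8 kJ/min

Q_out = 1440 kJ/min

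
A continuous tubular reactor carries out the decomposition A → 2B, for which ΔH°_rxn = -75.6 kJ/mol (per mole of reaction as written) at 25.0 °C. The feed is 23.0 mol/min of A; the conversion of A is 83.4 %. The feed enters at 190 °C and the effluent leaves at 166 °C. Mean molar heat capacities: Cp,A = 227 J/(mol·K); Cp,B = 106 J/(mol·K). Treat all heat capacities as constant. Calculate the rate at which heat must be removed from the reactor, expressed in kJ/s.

Extent of reaction ξ = 0.834 × 23.0 = 19.182 mol/min
Reaction term: ξ·ΔH°_rxn = 19.182 × -75.6 = -1450.2 kJ/min
Sensible, feed 190→25 °C: -861.47 kJ/min
Outlet flows (mol/min): A 3.818, B 38.364
Sensible, products 25→166 °C: 695.59 kJ/min
Q = ΔH = -1616 kJ/min = -26.934 kW
Heat removed = 26.934 kJ/s

Q_out = 26.9 kJ/s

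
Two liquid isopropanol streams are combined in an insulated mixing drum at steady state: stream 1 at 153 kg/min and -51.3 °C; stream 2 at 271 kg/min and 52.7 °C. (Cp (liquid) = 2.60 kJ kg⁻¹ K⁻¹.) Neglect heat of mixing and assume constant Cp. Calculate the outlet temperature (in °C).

Energy balance with Q = 0: Σ ṁᵢCp,ᵢ(T_out − Tᵢ) = 0
Σ ṁᵢCp,ᵢTᵢ = 153×2.60×-51.3 + 271×2.60×52.7 = 16725
Σ ṁᵢCp,ᵢ = 153×2.60 + 271×2.60 = 1102.4
T_out = 16725 / 1102.4 = 15.172 °C

T_out = 15.2 °C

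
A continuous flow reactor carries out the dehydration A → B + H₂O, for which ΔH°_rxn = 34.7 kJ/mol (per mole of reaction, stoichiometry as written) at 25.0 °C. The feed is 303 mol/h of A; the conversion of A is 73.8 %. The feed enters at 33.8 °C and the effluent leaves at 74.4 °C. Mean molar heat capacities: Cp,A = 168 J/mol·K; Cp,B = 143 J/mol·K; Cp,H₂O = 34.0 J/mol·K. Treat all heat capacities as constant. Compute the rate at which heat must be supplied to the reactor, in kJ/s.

Q_in = 2.76 kJ/s

Extent of reaction ξ = 0.738 × 303 = 223.61 mol/h
Reaction term: ξ·ΔH°_rxn = 223.61 × 34.7 = 7759.4 kJ/h
Sensible, feed 33.8→25 °C: -447.96 kJ/h
Outlet flows (mol/h): A 79.386, B 223.61, H₂O 223.61
Sensible, products 25→74.4 °C: 2614.1 kJ/h
Q = ΔH = 9925.5 kJ/h = 2.7571 kW
Heat supplied = 2.7571 kJ/s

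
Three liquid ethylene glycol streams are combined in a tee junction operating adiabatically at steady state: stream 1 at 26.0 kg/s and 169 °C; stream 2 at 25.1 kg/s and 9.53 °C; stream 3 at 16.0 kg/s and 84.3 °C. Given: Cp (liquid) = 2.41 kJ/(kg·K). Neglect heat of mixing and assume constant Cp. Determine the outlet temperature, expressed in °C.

T_out = 89.2 °C

No heat crosses the boundary, so H_out = H_in.
T_out = Σ ṁᵢCp,ᵢTᵢ / Σ ṁᵢCp,ᵢ
      = 14417 / 161.71 = 89.151 °C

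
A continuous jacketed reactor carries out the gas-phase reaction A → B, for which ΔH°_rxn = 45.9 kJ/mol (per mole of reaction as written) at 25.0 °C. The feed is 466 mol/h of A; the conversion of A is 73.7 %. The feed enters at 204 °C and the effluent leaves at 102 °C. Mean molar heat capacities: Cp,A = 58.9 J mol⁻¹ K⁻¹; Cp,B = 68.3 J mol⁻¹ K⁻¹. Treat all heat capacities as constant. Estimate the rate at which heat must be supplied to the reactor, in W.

Extent of reaction ξ = 0.737 × 466 = 343.44 mol/h
Reaction term: ξ·ΔH°_rxn = 343.44 × 45.9 = 15764 kJ/h
Sensible, feed 204→25 °C: -4913.1 kJ/h
Outlet flows (mol/h): A 122.56, B 343.44
Sensible, products 25→102 °C: 2362 kJ/h
Q = ΔH = 13213 kJ/h = 3.6703 kW
Heat supplied = 3670.3 W

Q_in = 3670 W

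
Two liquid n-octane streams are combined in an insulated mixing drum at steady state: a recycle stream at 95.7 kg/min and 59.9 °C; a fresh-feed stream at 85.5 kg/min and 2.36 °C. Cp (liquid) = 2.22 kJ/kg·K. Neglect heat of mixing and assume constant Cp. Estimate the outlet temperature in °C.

Adiabatic, steady state ⇒ Σ ṁᵢCp,ᵢ(T_out − Tᵢ) = 0
Σ ṁᵢCp,ᵢTᵢ = 95.7×2.22×59.9 + 85.5×2.22×2.36 = 13174
Σ ṁᵢCp,ᵢ = 95.7×2.22 + 85.5×2.22 = 402.26
T_out = 13174 / 402.26 = 32.75 °C

T_out = 32.7 °C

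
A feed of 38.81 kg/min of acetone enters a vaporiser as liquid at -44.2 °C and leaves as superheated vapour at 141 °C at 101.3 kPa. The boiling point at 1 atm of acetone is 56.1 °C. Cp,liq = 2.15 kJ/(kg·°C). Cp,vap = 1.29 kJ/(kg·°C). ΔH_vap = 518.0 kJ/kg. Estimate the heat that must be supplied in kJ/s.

liquid -44.2→56.1 °C: 215.65 kJ/kg
vaporisation at 56.1 °C: 518 kJ/kg
vapour 56.1→141 °C: 109.52 kJ/kg
Δh = 215.65 + 518 + 109.52 = 843.17 kJ/kg
Q = ṁ·Δh = 38.81 kg/min × 843.17 kJ/kg = 32723 kJ/min
|Q| = 545.39 kW

Q = 545 kJ/s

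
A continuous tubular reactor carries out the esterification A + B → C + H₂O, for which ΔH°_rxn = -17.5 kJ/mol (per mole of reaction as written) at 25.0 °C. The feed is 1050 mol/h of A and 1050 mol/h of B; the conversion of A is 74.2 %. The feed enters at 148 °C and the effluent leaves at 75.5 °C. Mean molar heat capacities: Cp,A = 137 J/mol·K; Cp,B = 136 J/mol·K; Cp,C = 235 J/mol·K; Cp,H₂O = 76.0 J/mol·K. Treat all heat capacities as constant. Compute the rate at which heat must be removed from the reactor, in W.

Q_out = 9140 W

Extent of reaction ξ = 0.742 × 1050 = 779.1 mol/h
Reaction term: ξ·ΔH°_rxn = 779.1 × -17.5 = -13634 kJ/h
Sensible, feed 148→25 °C: -35258 kJ/h
Outlet flows (mol/h): A 270.9, B 270.9, C 779.1, H₂O 779.1
Sensible, products 25→75.5 °C: 15971 kJ/h
Q = ΔH = -32921 kJ/h = -9.1448 kW
Heat removed = 9144.8 W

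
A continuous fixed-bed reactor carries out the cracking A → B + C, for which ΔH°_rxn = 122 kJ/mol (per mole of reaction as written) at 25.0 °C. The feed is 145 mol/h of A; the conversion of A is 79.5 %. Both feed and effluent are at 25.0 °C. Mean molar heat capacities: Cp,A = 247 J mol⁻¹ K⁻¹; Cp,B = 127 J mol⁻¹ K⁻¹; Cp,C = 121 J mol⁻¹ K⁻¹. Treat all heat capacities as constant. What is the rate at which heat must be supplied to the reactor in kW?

Q_in = 3.91 kW

Extent of reaction ξ = 0.795 × 145 = 115.28 mol/h
Reaction term: ξ·ΔH°_rxn = 115.28 × 122 = 14064 kJ/h
Q = ΔH = 14064 kJ/h = 3.9065 kW
Heat supplied = 3.9065 kW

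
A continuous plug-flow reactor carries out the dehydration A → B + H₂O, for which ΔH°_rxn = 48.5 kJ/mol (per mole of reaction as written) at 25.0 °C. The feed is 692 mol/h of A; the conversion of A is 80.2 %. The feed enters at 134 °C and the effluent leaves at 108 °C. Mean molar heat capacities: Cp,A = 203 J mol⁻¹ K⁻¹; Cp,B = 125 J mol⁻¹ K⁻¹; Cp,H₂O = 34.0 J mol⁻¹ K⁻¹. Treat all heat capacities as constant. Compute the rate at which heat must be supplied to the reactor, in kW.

Extent of reaction ξ = 0.802 × 692 = 554.98 mol/h
Reaction term: ξ·ΔH°_rxn = 554.98 × 48.5 = 26917 kJ/h
Sensible, feed 134→25 °C: -15312 kJ/h
Outlet flows (mol/h): A 137.02, B 554.98, H₂O 554.98
Sensible, products 25→108 °C: 9632.7 kJ/h
Q = ΔH = 21238 kJ/h = 5.8993 kW
Heat supplied = 5.8993 kW

Q_in = 5.90 kW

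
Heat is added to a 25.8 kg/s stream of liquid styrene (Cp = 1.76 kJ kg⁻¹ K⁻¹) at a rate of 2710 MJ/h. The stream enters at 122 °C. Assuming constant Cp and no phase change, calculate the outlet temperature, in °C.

Q = 2710 MJ/h = 752.78 kJ/s
ΔT = Q/(ṁ·Cp) = 752.78/(25.8×1.76) = 16.578 K
T_out = 122 + 16.578 = 138.58 °C

T_out = 139 °C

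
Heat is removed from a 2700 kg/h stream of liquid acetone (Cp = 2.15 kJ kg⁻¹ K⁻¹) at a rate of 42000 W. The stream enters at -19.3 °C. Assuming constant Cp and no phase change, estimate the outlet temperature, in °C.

T_out = -45.3 °C

Q = 42000 W = 151200 kJ/h
ΔT = Q/(ṁ·Cp) = 151200/(2700×2.15) = 26.047 K
T_out = -19.3 − 26.047 = -45.347 °C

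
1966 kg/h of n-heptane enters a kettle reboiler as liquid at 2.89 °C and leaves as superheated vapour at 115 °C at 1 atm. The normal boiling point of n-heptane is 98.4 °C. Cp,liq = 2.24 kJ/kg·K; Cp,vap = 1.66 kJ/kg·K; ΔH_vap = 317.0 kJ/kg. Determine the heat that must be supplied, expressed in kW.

Q = 305 kW

liquid 2.89→98.4 °C: 213.94 kJ/kg
vaporisation at 98.4 °C: 317 kJ/kg
vapour 98.4→115 °C: 27.556 kJ/kg
Δh = 213.94 + 317 + 27.556 = 558.5 kJ/kg
Q = ṁ·Δh = 1966 kg/h × 558.5 kJ/kg = 1.098e+06 kJ/h
|Q| = 305 kW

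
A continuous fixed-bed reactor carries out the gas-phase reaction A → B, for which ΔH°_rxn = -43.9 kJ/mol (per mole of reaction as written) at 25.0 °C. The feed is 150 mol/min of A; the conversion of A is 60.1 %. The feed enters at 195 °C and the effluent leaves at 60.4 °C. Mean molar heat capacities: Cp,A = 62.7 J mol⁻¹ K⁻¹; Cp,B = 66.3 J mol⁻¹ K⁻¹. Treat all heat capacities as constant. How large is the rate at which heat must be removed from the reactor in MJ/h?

Q_out = 313 MJ/h

Extent of reaction ξ = 0.601 × 150 = 90.15 mol/min
Reaction term: ξ·ΔH°_rxn = 90.15 × -43.9 = -3957.6 kJ/min
Sensible, feed 195→25 °C: -1598.8 kJ/min
Outlet flows (mol/min): A 59.85, B 90.15
Sensible, products 25→60.4 °C: 344.43 kJ/min
Q = ΔH = -5212 kJ/min = -86.867 kW
Heat removed = 312.72 MJ/h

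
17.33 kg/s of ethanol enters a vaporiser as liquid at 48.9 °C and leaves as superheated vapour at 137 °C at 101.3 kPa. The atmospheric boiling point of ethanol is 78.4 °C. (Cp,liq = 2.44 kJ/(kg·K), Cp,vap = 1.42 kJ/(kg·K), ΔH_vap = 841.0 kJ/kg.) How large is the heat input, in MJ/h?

liquid 48.9→78.4 °C: 71.98 kJ/kg
vaporisation at 78.4 °C: 841 kJ/kg
vapour 78.4→137 °C: 83.212 kJ/kg
Δh = 71.98 + 841 + 83.212 = 996.19 kJ/kg
Q = ṁ·Δh = 17.33 kg/s × 996.19 kJ/kg = 17264 kJ/s
|Q| = 17264 kW = 62150 MJ/h

Q = 62200 MJ/h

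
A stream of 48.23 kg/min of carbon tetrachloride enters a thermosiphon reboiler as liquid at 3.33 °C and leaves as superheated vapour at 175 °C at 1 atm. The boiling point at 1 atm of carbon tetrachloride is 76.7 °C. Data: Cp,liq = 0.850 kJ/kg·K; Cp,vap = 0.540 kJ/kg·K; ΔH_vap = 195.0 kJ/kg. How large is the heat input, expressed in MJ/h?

Q = 898 MJ/h

liquid 3.33→76.7 °C: 62.364 kJ/kg
vaporisation at 76.7 °C: 195 kJ/kg
vapour 76.7→175 °C: 53.082 kJ/kg
Δh = 62.364 + 195 + 53.082 = 310.45 kJ/kg
Q = ṁ·Δh = 48.23 kg/min × 310.45 kJ/kg = 14973 kJ/min
|Q| = 249.55 kW = 898.37 MJ/h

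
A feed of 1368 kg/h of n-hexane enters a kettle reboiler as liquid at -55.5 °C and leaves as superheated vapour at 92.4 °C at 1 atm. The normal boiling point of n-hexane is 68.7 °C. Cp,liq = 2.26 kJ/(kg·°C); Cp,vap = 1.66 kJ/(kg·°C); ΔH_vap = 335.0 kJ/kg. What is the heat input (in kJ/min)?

liquid -55.5→68.7 °C: 280.69 kJ/kg
vaporisation at 68.7 °C: 335 kJ/kg
vapour 68.7→92.4 °C: 39.342 kJ/kg
Δh = 280.69 + 335 + 39.342 = 655.03 kJ/kg
Q = ṁ·Δh = 1368 kg/h × 655.03 kJ/kg = 896090 kJ/h
|Q| = 248.91 kW = 14935 kJ/min

Q = 14900 kJ/min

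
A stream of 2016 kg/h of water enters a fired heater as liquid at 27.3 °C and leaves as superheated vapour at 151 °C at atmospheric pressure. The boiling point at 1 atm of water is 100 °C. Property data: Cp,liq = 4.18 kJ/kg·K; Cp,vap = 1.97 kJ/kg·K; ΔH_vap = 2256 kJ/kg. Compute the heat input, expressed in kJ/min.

Q = 89400 kJ/min

liquid 27.3→100 °C: 303.89 kJ/kg
vaporisation at 100 °C: 2256 kJ/kg
vapour 100→151 °C: 100.47 kJ/kg
Δh = 303.89 + 2256 + 100.47 = 2660.4 kJ/kg
Q = ṁ·Δh = 2016 kg/h × 2660.4 kJ/kg = 5.3633e+06 kJ/h
|Q| = 1489.8 kW = 89388 kJ/min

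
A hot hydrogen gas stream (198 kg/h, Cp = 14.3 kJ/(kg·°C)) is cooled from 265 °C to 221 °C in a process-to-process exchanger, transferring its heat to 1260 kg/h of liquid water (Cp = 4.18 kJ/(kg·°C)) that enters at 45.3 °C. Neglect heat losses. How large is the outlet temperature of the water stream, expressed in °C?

Heat released by hot stream: Q = 198 × 14.3 × (265 − 221) = 124580 kJ/h
Energy balance on cold side (adiabatic exchanger): Q = ṁ_c·Cp_c·(T_c,out − T_c,in)
T_c,out = 45.3 + 124580/(1260 × 4.18) = 68.954 °C

T_c,out = 69.0 °C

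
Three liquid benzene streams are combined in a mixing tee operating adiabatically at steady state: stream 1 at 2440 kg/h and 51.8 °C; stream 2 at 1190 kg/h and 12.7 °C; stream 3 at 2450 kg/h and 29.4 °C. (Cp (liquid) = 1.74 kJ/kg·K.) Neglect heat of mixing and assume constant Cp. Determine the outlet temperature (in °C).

Adiabatic, steady state ⇒ Σ ṁᵢCp,ᵢ(T_out − Tᵢ) = 0
Σ ṁᵢCp,ᵢTᵢ = 2440×1.74×51.8 + 1190×1.74×12.7 + 2450×1.74×29.4 = 371550
Σ ṁᵢCp,ᵢ = 2440×1.74 + 1190×1.74 + 2450×1.74 = 10579
T_out = 371550 / 10579 = 35.121 °C

T_out = 35.1 °C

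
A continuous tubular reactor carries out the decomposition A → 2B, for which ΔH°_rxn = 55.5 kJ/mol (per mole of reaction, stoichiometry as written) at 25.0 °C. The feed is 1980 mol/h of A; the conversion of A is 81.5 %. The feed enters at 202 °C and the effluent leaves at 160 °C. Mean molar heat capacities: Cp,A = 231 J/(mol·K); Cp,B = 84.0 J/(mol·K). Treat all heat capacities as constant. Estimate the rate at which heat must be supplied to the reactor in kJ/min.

Extent of reaction ξ = 0.815 × 1980 = 1613.7 mol/h
Reaction term: ξ·ΔH°_rxn = 1613.7 × 55.5 = 89560 kJ/h
Sensible, feed 202→25 °C: -80956 kJ/h
Outlet flows (mol/h): A 366.3, B 3227.4
Sensible, products 25→160 °C: 48022 kJ/h
Q = ΔH = 56626 kJ/h = 15.729 kW
Heat supplied = 943.76 kJ/min

Q_in = 944 kJ/min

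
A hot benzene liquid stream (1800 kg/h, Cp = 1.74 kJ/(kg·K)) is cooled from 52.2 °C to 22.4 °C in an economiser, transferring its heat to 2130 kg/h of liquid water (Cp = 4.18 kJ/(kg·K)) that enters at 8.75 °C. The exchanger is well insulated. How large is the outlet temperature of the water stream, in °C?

Heat released by hot stream: Q = 1800 × 1.74 × (52.2 − 22.4) = 93334 kJ/h
Energy balance on cold side (adiabatic exchanger): Q = ṁ_c·Cp_c·(T_c,out − T_c,in)
T_c,out = 8.75 + 93334/(2130 × 4.18) = 19.233 °C

T_c,out = 19.2 °C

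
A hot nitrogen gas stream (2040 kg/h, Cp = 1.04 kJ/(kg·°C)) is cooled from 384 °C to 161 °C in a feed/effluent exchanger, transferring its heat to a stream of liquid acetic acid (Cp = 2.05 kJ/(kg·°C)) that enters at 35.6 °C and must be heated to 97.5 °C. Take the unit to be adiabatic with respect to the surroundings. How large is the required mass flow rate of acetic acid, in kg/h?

Heat released by hot stream: Q = 2040 × 1.04 × (384 − 161) = 473120 kJ/h
Energy balance on cold side (adiabatic exchanger): Q = ṁ_c·Cp_c·(T_c,out − T_c,in)
ṁ_c = 473120 / [2.05 × (97.5 − 35.6)] = 3728.4 kg/h

ṁ_c = 3730 kg/h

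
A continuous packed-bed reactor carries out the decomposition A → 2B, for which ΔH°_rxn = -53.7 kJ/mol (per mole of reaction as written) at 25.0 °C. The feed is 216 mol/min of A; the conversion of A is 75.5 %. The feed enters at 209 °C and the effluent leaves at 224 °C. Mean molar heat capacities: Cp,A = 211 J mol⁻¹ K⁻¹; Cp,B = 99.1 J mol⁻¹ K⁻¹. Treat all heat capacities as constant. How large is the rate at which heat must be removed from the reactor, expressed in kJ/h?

Q_out = 509000 kJ/h

Extent of reaction ξ = 0.755 × 216 = 163.08 mol/min
Reaction term: ξ·ΔH°_rxn = 163.08 × -53.7 = -8757.4 kJ/min
Sensible, feed 209→25 °C: -8386 kJ/min
Outlet flows (mol/min): A 52.92, B 326.16
Sensible, products 25→224 °C: 8654.2 kJ/min
Q = ΔH = -8489.2 kJ/min = -141.49 kW
Heat removed = 509350 kJ/h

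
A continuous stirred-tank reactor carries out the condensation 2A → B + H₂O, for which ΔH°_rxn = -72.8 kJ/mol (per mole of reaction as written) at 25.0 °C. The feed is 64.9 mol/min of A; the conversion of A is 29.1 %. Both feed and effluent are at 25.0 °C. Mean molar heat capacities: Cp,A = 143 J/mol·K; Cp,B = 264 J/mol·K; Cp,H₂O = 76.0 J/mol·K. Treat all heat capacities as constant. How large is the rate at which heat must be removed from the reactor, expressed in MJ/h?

Q_out = 41.2 MJ/h

Extent of reaction ξ = 0.291 × 64.9 / 2 = 9.4429 mol/min
Reaction term: ξ·ΔH°_rxn = 9.4429 × -72.8 = -687.45 kJ/min
Q = ΔH = -687.45 kJ/min = -11.457 kW
Heat removed = 41.247 MJ/h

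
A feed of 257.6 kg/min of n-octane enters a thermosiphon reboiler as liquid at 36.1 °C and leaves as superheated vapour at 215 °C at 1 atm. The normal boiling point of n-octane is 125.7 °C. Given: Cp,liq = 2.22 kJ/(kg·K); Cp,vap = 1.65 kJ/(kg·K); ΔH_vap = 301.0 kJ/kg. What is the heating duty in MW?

liquid 36.1→125.7 °C: 198.91 kJ/kg
vaporisation at 125.7 °C: 301 kJ/kg
vapour 125.7→215 °C: 147.34 kJ/kg
Δh = 198.91 + 301 + 147.34 = 647.26 kJ/kg
Q = ṁ·Δh = 257.6 kg/min × 647.26 kJ/kg = 166730 kJ/min
|Q| = 2778.9 kW = 2.7789 MW

Q = 2.78 MW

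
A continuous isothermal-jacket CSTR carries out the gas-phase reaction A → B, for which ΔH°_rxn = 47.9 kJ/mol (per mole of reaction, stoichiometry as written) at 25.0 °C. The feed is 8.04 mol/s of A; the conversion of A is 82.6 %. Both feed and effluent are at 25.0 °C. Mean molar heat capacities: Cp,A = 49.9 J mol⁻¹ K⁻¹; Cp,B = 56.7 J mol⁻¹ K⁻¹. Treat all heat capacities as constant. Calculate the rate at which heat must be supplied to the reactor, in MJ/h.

Q_in = 1150 MJ/h

Extent of reaction ξ = 0.826 × 8.04 = 6.641 mol/s
Reaction term: ξ·ΔH°_rxn = 6.641 × 47.9 = 318.11 kJ/s
Q = ΔH = 318.11 kJ/s = 318.11 kW
Heat supplied = 1145.2 MJ/h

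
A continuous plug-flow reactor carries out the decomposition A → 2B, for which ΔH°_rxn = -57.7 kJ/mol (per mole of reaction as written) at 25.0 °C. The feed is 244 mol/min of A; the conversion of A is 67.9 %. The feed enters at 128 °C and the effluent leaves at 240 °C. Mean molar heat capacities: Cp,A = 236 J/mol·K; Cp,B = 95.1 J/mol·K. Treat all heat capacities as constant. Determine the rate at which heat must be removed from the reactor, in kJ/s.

Extent of reaction ξ = 0.679 × 244 = 165.68 mol/min
Reaction term: ξ·ΔH°_rxn = 165.68 × -57.7 = -9559.5 kJ/min
Sensible, feed 128→25 °C: -5931.2 kJ/min
Outlet flows (mol/min): A 78.324, B 331.35
Sensible, products 25→240 °C: 10749 kJ/min
Q = ΔH = -4741.5 kJ/min = -79.025 kW
Heat removed = 79.025 kJ/s

Q_out = 79.0 kJ/s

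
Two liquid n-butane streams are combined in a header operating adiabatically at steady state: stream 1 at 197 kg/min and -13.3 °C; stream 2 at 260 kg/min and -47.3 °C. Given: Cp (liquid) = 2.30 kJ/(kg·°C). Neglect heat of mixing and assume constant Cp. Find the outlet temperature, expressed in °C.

T_out = -32.6 °C

Adiabatic, steady state ⇒ Σ ṁᵢCp,ᵢ(T_out − Tᵢ) = 0
Σ ṁᵢCp,ᵢTᵢ = 197×2.30×-13.3 + 260×2.30×-47.3 = -34312
Σ ṁᵢCp,ᵢ = 197×2.30 + 260×2.30 = 1051.1
T_out = -34312 / 1051.1 = -32.644 °C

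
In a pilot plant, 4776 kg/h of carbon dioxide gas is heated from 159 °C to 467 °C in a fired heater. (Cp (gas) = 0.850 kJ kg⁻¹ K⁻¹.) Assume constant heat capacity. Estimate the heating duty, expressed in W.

Q = 347000 W

Q = ṁ·Cp·ΔT = 4776 × 0.850 × (467 − 159) = 1.2504e+06 kJ/h
Converting: 1.2504e+06 / 3600 s = 347.32 kW
Heating duty = 347320 W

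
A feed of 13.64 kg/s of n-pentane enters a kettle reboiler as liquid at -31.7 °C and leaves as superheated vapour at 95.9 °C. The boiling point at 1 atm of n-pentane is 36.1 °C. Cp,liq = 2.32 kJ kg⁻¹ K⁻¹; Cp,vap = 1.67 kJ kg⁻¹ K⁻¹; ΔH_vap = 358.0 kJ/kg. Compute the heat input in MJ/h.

liquid -31.7→36.1 °C: 157.3 kJ/kg
vaporisation at 36.1 °C: 358 kJ/kg
vapour 36.1→95.9 °C: 99.866 kJ/kg
Δh = 157.3 + 358 + 99.866 = 615.16 kJ/kg
Q = ṁ·Δh = 13.64 kg/s × 615.16 kJ/kg = 8390.8 kJ/s
|Q| = 8390.8 kW = 30207 MJ/h

Q = 30200 MJ/h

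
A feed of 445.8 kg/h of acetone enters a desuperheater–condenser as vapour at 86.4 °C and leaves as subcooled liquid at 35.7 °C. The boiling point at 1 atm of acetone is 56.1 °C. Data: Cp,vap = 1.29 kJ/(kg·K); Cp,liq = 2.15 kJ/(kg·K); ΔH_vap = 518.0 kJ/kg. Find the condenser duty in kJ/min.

vapour 86.4→56.1 °C: -39.087 kJ/kg
condensation at 56.1 °C: -518 kJ/kg
liquid 56.1→35.7 °C: -43.86 kJ/kg
Δh = -39.087 + -518 + -43.86 = -600.95 kJ/kg
Q = ṁ·Δh = 445.8 kg/h × -600.95 kJ/kg = -267900 kJ/h
|Q| = 74.417 kW = 4465 kJ/min

Q_c = 4470 kJ/min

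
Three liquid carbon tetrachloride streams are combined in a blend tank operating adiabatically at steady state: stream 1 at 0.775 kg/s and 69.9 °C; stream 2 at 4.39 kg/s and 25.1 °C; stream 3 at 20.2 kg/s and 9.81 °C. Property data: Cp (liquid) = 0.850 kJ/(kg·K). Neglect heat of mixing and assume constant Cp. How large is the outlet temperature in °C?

T_out = 14.3 °C

No heat crosses the boundary, so H_out = H_in.
T_out = Σ ṁᵢCp,ᵢTᵢ / Σ ṁᵢCp,ᵢ
      = 308.14 / 21.56 = 14.292 °C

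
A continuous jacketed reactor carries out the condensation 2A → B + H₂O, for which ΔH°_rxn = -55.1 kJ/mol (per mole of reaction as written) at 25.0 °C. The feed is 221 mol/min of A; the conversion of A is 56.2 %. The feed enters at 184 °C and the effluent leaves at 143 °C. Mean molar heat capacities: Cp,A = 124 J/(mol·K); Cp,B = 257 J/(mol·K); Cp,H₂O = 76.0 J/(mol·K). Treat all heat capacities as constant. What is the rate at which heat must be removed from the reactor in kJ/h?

Q_out = 235000 kJ/h

Extent of reaction ξ = 0.562 × 221 / 2 = 62.101 mol/min
Reaction term: ξ·ΔH°_rxn = 62.101 × -55.1 = -3421.8 kJ/min
Sensible, feed 184→25 °C: -4357.2 kJ/min
Outlet flows (mol/min): A 96.798, B 62.101, H₂O 62.101
Sensible, products 25→143 °C: 3856.5 kJ/min
Q = ΔH = -3922.5 kJ/min = -65.374 kW
Heat removed = 235350 kJ/h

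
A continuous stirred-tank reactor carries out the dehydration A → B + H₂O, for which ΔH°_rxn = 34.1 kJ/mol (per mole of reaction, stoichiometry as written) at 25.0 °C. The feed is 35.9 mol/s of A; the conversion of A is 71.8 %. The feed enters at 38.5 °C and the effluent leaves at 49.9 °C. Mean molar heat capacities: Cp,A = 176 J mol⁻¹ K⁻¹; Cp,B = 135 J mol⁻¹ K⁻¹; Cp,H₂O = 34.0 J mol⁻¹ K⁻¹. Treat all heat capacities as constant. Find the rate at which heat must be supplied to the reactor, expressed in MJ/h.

Extent of reaction ξ = 0.718 × 35.9 = 25.776 mol/s
Reaction term: ξ·ΔH°_rxn = 25.776 × 34.1 = 878.97 kJ/s
Sensible, feed 38.5→25 °C: -85.298 kJ/s
Outlet flows (mol/s): A 10.124, B 25.776, H₂O 25.776
Sensible, products 25→49.9 °C: 152.84 kJ/s
Q = ΔH = 946.51 kJ/s = 946.51 kW
Heat supplied = 3407.4 MJ/h

Q_in = 3410 MJ/h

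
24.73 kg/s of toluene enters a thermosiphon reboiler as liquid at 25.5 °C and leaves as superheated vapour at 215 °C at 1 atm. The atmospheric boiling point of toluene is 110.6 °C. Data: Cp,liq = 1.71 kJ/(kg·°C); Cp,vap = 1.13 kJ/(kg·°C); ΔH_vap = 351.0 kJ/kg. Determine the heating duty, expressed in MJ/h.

Q = 54700 MJ/h

liquid 25.5→110.6 °C: 145.52 kJ/kg
vaporisation at 110.6 °C: 351 kJ/kg
vapour 110.6→215 °C: 117.97 kJ/kg
Δh = 145.52 + 351 + 117.97 = 614.49 kJ/kg
Q = ṁ·Δh = 24.73 kg/s × 614.49 kJ/kg = 15196 kJ/s
|Q| = 15196 kW = 54707 MJ/h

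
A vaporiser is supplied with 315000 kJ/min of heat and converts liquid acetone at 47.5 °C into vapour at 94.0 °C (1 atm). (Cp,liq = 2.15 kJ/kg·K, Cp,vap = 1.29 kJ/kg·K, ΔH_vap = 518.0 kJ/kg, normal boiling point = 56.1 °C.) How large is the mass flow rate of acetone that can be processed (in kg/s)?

Δh = 2.15×(56.1−47.5) + 518.0 + 1.29×(94.0−56.1) = 585.38 kJ/kg
Q = 315000 kJ/min = 5250 kJ/s = 5250 kJ/s
ṁ = Q/Δh = 5250 / 585.38 = 8.9685 kg/s

ṁ = 8.97 kg/s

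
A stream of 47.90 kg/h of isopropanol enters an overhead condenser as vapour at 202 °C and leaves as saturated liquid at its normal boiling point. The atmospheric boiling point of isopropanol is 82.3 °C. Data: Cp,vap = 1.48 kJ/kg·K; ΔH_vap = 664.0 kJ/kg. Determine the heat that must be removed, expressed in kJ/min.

vapour 202→82.3 °C: -177.16 kJ/kg
condensation at 82.3 °C: -664 kJ/kg
Δh = -177.16 + -664 = -841.16 kJ/kg
Q = ṁ·Δh = 47.90 kg/h × -841.16 kJ/kg = -40291 kJ/h
|Q| = 11.192 kW = 671.52 kJ/min

Q_c = 672 kJ/min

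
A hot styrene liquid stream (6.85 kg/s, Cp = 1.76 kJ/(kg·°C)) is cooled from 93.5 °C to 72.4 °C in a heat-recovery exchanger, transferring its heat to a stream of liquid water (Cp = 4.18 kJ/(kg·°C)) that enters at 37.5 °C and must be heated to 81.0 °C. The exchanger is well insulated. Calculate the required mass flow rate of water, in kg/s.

ṁ_c = 1.40 kg/s

Heat released by hot stream: Q = 6.85 × 1.76 × (93.5 − 72.4) = 254.38 kJ/s
Energy balance on cold side (adiabatic exchanger): Q = ṁ_c·Cp_c·(T_c,out − T_c,in)
ṁ_c = 254.38 / [4.18 × (81.0 − 37.5)] = 1.399 kg/s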